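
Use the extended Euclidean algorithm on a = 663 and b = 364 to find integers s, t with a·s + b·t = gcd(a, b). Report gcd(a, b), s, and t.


Euclidean algorithm on (663, 364) — divide until remainder is 0:
  663 = 1 · 364 + 299
  364 = 1 · 299 + 65
  299 = 4 · 65 + 39
  65 = 1 · 39 + 26
  39 = 1 · 26 + 13
  26 = 2 · 13 + 0
gcd(663, 364) = 13.
Track Bezout coefficients alongside the remainders: start with r₀ = 663 = a·1 + b·0 (s = 1, t = 0) and r₁ = 364 = a·0 + b·1 (s = 0, t = 1); each new remainder r_{k+1} = r_{k-1} − q_k·r_k inherits s_{k+1} = s_{k-1} − q_k·s_k, t_{k+1} = t_{k-1} − q_k·t_k, so r_k = a·s_k + b·t_k at every step:
  q = 1: r = 299, s = 1 − 1·0 = 1, t = 0 − 1·1 = -1  (check: 663·1 + 364·(-1) = 299)
  q = 1: r = 65, s = 0 − 1·1 = -1, t = 1 − 1·(-1) = 2  (check: 663·(-1) + 364·2 = 65)
  q = 4: r = 39, s = 1 − 4·(-1) = 5, t = -1 − 4·2 = -9  (check: 663·5 + 364·(-9) = 39)
  q = 1: r = 26, s = -1 − 1·5 = -6, t = 2 − 1·(-9) = 11  (check: 663·(-6) + 364·11 = 26)
  q = 1: r = 13, s = 5 − 1·(-6) = 11, t = -9 − 1·11 = -20  (check: 663·11 + 364·(-20) = 13)
The row with r = 13 (the gcd) gives the Bezout coefficients s = 11, t = -20.
Result: 663 · (11) + 364 · (-20) = 13.

gcd(663, 364) = 13; s = 11, t = -20 (check: 663·11 + 364·(-20) = 13).


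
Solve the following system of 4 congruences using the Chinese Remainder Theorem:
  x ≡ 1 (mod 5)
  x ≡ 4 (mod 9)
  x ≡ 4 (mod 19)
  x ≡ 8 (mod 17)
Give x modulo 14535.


Product of moduli M = 5 · 9 · 19 · 17 = 14535.
Merge one congruence at a time:
  Start: x ≡ 1 (mod 5).
  Combine with x ≡ 4 (mod 9); new modulus lcm = 45.
    Write x = 1 + 5·t and substitute into x ≡ 4 (mod 9): 5·t ≡ 4 − 1 = 3 (mod 9).
    The inverse of 5 mod 9 is 2 (since 5·2 = 10 = 1·9 + 1), so t ≡ 2·3 = 6 ≡ 6 (mod 9).
    Then x = 1 + 5·6 = 31, valid modulo lcm(5, 9) = 45: x ≡ 31 (mod 45).
  Combine with x ≡ 4 (mod 19); new modulus lcm = 855.
    Write x = 31 + 45·t and substitute into x ≡ 4 (mod 19): 45·t ≡ 4 − 31 = -27 (mod 19).
    Reduce coefficients mod 19: 7·t ≡ 11 (mod 19).
    The inverse of 7 mod 19 is 11 (since 7·11 = 77 = 4·19 + 1), so t ≡ 11·11 = 121 ≡ 7 (mod 19).
    Then x = 31 + 45·7 = 346, valid modulo lcm(45, 19) = 855: x ≡ 346 (mod 855).
  Combine with x ≡ 8 (mod 17); new modulus lcm = 14535.
    Write x = 346 + 855·t and substitute into x ≡ 8 (mod 17): 855·t ≡ 8 − 346 = -338 (mod 17).
    Reduce coefficients mod 17: 5·t ≡ 2 (mod 17).
    The inverse of 5 mod 17 is 7 (since 5·7 = 35 = 2·17 + 1), so t ≡ 7·2 = 14 ≡ 14 (mod 17).
    Then x = 346 + 855·14 = 12316, valid modulo lcm(855, 17) = 14535: x ≡ 12316 (mod 14535).
Verify against each original: 12316 mod 5 = 1, 12316 mod 9 = 4, 12316 mod 19 = 4, 12316 mod 17 = 8.

x ≡ 12316 (mod 14535).


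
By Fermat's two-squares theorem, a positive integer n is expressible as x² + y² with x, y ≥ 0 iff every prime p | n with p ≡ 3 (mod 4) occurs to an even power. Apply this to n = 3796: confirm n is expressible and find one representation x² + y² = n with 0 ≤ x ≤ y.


Step 1: Factor n = 3796 = 2^2 · 13 · 73.
Step 2: Check the mod-4 condition on each prime factor: 2 = 2 (special); 13 ≡ 1 (mod 4), exponent 1; 73 ≡ 1 (mod 4), exponent 1.
All primes ≡ 3 (mod 4) appear to even exponent (or don't appear), so by the two-squares theorem n IS expressible as a sum of two squares.
Step 3: Build a representation. Group n = k² · m with k = 2 and m = 13 · 73 = 949 (a product of primes ≡ 1 (mod 4)); a representation of m scales to one of n via (k·x)² + (k·y)² = k²(x² + y²). Each prime p ≡ 1 (mod 4) is itself a sum of two squares; find a² by testing p − a² for a perfect square:
  13: 13 − 1² = 12, 13 − 2² = 9 = 3² ⇒ 13 = 2² + 3².
  73: 73 − 1² = 72, 73 − 2² = 69, 73 − 3² = 64 = 8² ⇒ 73 = 3² + 8².
  Combine using the Brahmagupta–Fibonacci identity (a² + b²)(c² + d²) = (ac − bd)² + (ad + bc)² = (ac + bd)² + (ad − bc)²:
  13 · 73 = 949: from (2² + 3²)(3² + 8²), take (2·3 − 3·8, 2·8 + 3·3) = (6 − 24, 16 + 9) = (-18, 25); dropping signs (only squares matter) gives (18, 25); check 18² + 25² = 324 + 625 = 949 ✓.
  Scale by k = 2: (2·18, 2·25) = (36, 50).
Step 4: Order so x ≤ y and verify: 36² + 50² = 1296 + 2500 = 3796 = n. ✓

n = 3796 = 36² + 50² (one valid representation with x ≤ y).


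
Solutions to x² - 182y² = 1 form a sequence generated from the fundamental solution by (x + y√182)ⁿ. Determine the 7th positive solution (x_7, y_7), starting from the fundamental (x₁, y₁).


Step 1: Find the fundamental solution (x₁, y₁) of x² - 182y² = 1.
  Expand √182 as a continued fraction. a₀ = ⌊√182⌋ = 13; iterate m_{k+1} = d_k·a_k − m_k, d_{k+1} = (182 − m_{k+1}²)/d_k, a_{k+1} = ⌊(a₀ + m_{k+1})/d_{k+1}⌋ (starting m₀ = 0, d₀ = 1), with convergents p_k = a_k·p_{k-1} + p_{k-2}, q_k = a_k·q_{k-1} + q_{k-2} (p₋₁ = 1, q₋₁ = 0):
  k = 0: a₀ = 13; p₀/q₀ = 13/1; p₀² − 182·q₀² = 169 − 182 = -13.
  k = 1: m = 13, d = 13, a = ⌊(13 + 13)/13⌋ = 2; p/q = (2·13 + 1)/(2·1 + 0) = 27/2; p² − 182·q² = 729 − 728 = 1.
  The first convergent with p² − 182·q² = 1 gives the fundamental solution (x₁, y₁) = (27, 2).
Step 2: Apply the recurrence (x_{n+1}, y_{n+1}) = (x₁x_n + 182y₁y_n, x₁y_n + y₁x_n) repeatedly.
  From (x_1, y_1) = (27, 2): x_2 = 27·27 + 182·2·2 = 1457; y_2 = 27·2 + 2·27 = 108.
  From (x_2, y_2) = (1457, 108): x_3 = 27·1457 + 182·2·108 = 78651; y_3 = 27·108 + 2·1457 = 5830.
  From (x_3, y_3) = (78651, 5830): x_4 = 27·78651 + 182·2·5830 = 4245697; y_4 = 27·5830 + 2·78651 = 314712.
  From (x_4, y_4) = (4245697, 314712): x_5 = 27·4245697 + 182·2·314712 = 229188987; y_5 = 27·314712 + 2·4245697 = 16988618.
  From (x_5, y_5) = (229188987, 16988618): x_6 = 27·229188987 + 182·2·16988618 = 12371959601; y_6 = 27·16988618 + 2·229188987 = 917070660.
  From (x_6, y_6) = (12371959601, 917070660): x_7 = 27·12371959601 + 182·2·917070660 = 667856629467; y_7 = 27·917070660 + 2·12371959601 = 49504827022.
Step 3: Verify x_7² - 182·y_7² = 446032477523021732704089 - 446032477523021732704088 = 1 (should be 1). ✓

(x_1, y_1) = (27, 2); (x_7, y_7) = (667856629467, 49504827022).


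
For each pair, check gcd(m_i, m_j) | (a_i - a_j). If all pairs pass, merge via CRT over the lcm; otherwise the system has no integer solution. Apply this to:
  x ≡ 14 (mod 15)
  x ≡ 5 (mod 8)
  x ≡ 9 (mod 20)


Moduli 15, 8, 20 are not pairwise coprime, so CRT works modulo lcm(m_i) when all pairwise compatibility conditions hold.
Pairwise compatibility: gcd(m_i, m_j) must divide a_i - a_j for every pair.
Merge one congruence at a time:
  Start: x ≡ 14 (mod 15).
  Combine with x ≡ 5 (mod 8): gcd(15, 8) = 1; 5 - 14 = -9, which IS divisible by 1, so compatible.
    Write x = 14 + 15·t and substitute into x ≡ 5 (mod 8): 15·t ≡ 5 − 14 = -9 (mod 8).
    Reduce coefficients mod 8: 7·t ≡ 7 (mod 8).
    The inverse of 7 mod 8 is 7 (since 7·7 = 49 = 6·8 + 1), so t ≡ 7·7 = 49 ≡ 1 (mod 8).
    Then x = 14 + 15·1 = 29, valid modulo lcm(15, 8) = 120: x ≡ 29 (mod 120).
  Combine with x ≡ 9 (mod 20): gcd(120, 20) = 20; 9 - 29 = -20, which IS divisible by 20, so compatible.
    Write x = 29 + 120·t and substitute into x ≡ 9 (mod 20): 120·t ≡ 9 − 29 = -20 (mod 20).
    Divide the congruence (and modulus) by g = 20: 6·t ≡ -1 (mod 1).
    Modulo 1 every t works; take t = 0.
    Then x = 29 + 120·0 = 29, valid modulo lcm(120, 20) = 120: x ≡ 29 (mod 120).
Verify: 29 mod 15 = 14, 29 mod 8 = 5, 29 mod 20 = 9.

x ≡ 29 (mod 120).


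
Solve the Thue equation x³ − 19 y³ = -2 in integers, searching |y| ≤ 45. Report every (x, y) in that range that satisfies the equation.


The equation is x³ - 19y³ = -2. For fixed y, x³ = 19·y³ − 2, so a solution requires the RHS to be a perfect cube.
Strategy: iterate y from -45 to 45, compute RHS = 19·y³ − 2, and check whether it is a (positive or negative) perfect cube.
Check small values of y:
  y = 0: RHS = -2 is not a perfect cube.
  y = 1: RHS = 17 is not a perfect cube.
  y = -1: RHS = -21 is not a perfect cube.
  y = 2: RHS = 150 is not a perfect cube.
  y = -2: RHS = -154 is not a perfect cube.
  y = 3: RHS = 511 is not a perfect cube.
  y = -3: RHS = -515 is not a perfect cube.
Continuing the search up to |y| = 45 finds no solutions either.
No (x, y) in the scanned range satisfies the equation.

No integer solutions with |y| ≤ 45.


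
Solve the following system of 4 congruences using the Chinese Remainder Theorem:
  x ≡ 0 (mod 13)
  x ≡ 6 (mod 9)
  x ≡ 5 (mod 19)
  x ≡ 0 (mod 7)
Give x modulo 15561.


Product of moduli M = 13 · 9 · 19 · 7 = 15561.
Merge one congruence at a time:
  Start: x ≡ 0 (mod 13).
  Combine with x ≡ 6 (mod 9); new modulus lcm = 117.
    Write x = 0 + 13·t and substitute into x ≡ 6 (mod 9): 13·t ≡ 6 − 0 = 6 (mod 9).
    Reduce coefficients mod 9: 4·t ≡ 6 (mod 9).
    The inverse of 4 mod 9 is 7 (since 4·7 = 28 = 3·9 + 1), so t ≡ 7·6 = 42 ≡ 6 (mod 9).
    Then x = 0 + 13·6 = 78, valid modulo lcm(13, 9) = 117: x ≡ 78 (mod 117).
  Combine with x ≡ 5 (mod 19); new modulus lcm = 2223.
    Write x = 78 + 117·t and substitute into x ≡ 5 (mod 19): 117·t ≡ 5 − 78 = -73 (mod 19).
    Reduce coefficients mod 19: 3·t ≡ 3 (mod 19).
    The inverse of 3 mod 19 is 13 (since 3·13 = 39 = 2·19 + 1), so t ≡ 13·3 = 39 ≡ 1 (mod 19).
    Then x = 78 + 117·1 = 195, valid modulo lcm(117, 19) = 2223: x ≡ 195 (mod 2223).
  Combine with x ≡ 0 (mod 7); new modulus lcm = 15561.
    Write x = 195 + 2223·t and substitute into x ≡ 0 (mod 7): 2223·t ≡ 0 − 195 = -195 (mod 7).
    Reduce coefficients mod 7: 4·t ≡ 1 (mod 7).
    The inverse of 4 mod 7 is 2 (since 4·2 = 8 = 1·7 + 1), so t ≡ 2·1 = 2 ≡ 2 (mod 7).
    Then x = 195 + 2223·2 = 4641, valid modulo lcm(2223, 7) = 15561: x ≡ 4641 (mod 15561).
Verify against each original: 4641 mod 13 = 0, 4641 mod 9 = 6, 4641 mod 19 = 5, 4641 mod 7 = 0.

x ≡ 4641 (mod 15561).


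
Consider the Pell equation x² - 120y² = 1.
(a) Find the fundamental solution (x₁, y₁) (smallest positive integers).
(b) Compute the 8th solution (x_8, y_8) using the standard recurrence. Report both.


Step 1: Find the fundamental solution (x₁, y₁) of x² - 120y² = 1.
  Expand √120 as a continued fraction. a₀ = ⌊√120⌋ = 10; iterate m_{k+1} = d_k·a_k − m_k, d_{k+1} = (120 − m_{k+1}²)/d_k, a_{k+1} = ⌊(a₀ + m_{k+1})/d_{k+1}⌋ (starting m₀ = 0, d₀ = 1), with convergents p_k = a_k·p_{k-1} + p_{k-2}, q_k = a_k·q_{k-1} + q_{k-2} (p₋₁ = 1, q₋₁ = 0):
  k = 0: a₀ = 10; p₀/q₀ = 10/1; p₀² − 120·q₀² = 100 − 120 = -20.
  k = 1: m = 10, d = 20, a = ⌊(10 + 10)/20⌋ = 1; p/q = (1·10 + 1)/(1·1 + 0) = 11/1; p² − 120·q² = 121 − 120 = 1.
  The first convergent with p² − 120·q² = 1 gives the fundamental solution (x₁, y₁) = (11, 1).
Step 2: Apply the recurrence (x_{n+1}, y_{n+1}) = (x₁x_n + 120y₁y_n, x₁y_n + y₁x_n) repeatedly.
  From (x_1, y_1) = (11, 1): x_2 = 11·11 + 120·1·1 = 241; y_2 = 11·1 + 1·11 = 22.
  From (x_2, y_2) = (241, 22): x_3 = 11·241 + 120·1·22 = 5291; y_3 = 11·22 + 1·241 = 483.
  From (x_3, y_3) = (5291, 483): x_4 = 11·5291 + 120·1·483 = 116161; y_4 = 11·483 + 1·5291 = 10604.
  From (x_4, y_4) = (116161, 10604): x_5 = 11·116161 + 120·1·10604 = 2550251; y_5 = 11·10604 + 1·116161 = 232805.
  From (x_5, y_5) = (2550251, 232805): x_6 = 11·2550251 + 120·1·232805 = 55989361; y_6 = 11·232805 + 1·2550251 = 5111106.
  From (x_6, y_6) = (55989361, 5111106): x_7 = 11·55989361 + 120·1·5111106 = 1229215691; y_7 = 11·5111106 + 1·55989361 = 112211527.
  From (x_7, y_7) = (1229215691, 112211527): x_8 = 11·1229215691 + 120·1·112211527 = 26986755841; y_8 = 11·112211527 + 1·1229215691 = 2463542488.
Step 3: Verify x_8² - 120·y_8² = 728284990821747617281 - 728284990821747617280 = 1 (should be 1). ✓

(x_1, y_1) = (11, 1); (x_8, y_8) = (26986755841, 2463542488).


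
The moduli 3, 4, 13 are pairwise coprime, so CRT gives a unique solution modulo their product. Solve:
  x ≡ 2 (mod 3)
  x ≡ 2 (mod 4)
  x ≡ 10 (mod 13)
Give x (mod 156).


Moduli 3, 4, 13 are pairwise coprime; by CRT there is a unique solution modulo M = 3 · 4 · 13 = 156.
Solve pairwise, accumulating the modulus:
  Start with x ≡ 2 (mod 3).
  Combine with x ≡ 2 (mod 4): since gcd(3, 4) = 1, we get a unique residue mod 12.
    Write x = 2 + 3·t and substitute into x ≡ 2 (mod 4): 3·t ≡ 2 − 2 = 0 (mod 4).
    The inverse of 3 mod 4 is 3 (since 3·3 = 9 = 2·4 + 1), so t ≡ 3·0 = 0 ≡ 0 (mod 4).
    Then x = 2 + 3·0 = 2, valid modulo lcm(3, 4) = 12: x ≡ 2 (mod 12).
  Combine with x ≡ 10 (mod 13): since gcd(12, 13) = 1, we get a unique residue mod 156.
    Write x = 2 + 12·t and substitute into x ≡ 10 (mod 13): 12·t ≡ 10 − 2 = 8 (mod 13).
    The inverse of 12 mod 13 is 12 (since 12·12 = 144 = 11·13 + 1), so t ≡ 12·8 = 96 ≡ 5 (mod 13).
    Then x = 2 + 12·5 = 62, valid modulo lcm(12, 13) = 156: x ≡ 62 (mod 156).
Verify: 62 mod 3 = 2 ✓, 62 mod 4 = 2 ✓, 62 mod 13 = 10 ✓.

x ≡ 62 (mod 156).


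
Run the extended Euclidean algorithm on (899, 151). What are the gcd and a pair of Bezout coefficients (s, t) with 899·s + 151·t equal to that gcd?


Euclidean algorithm on (899, 151) — divide until remainder is 0:
  899 = 5 · 151 + 144
  151 = 1 · 144 + 7
  144 = 20 · 7 + 4
  7 = 1 · 4 + 3
  4 = 1 · 3 + 1
  3 = 3 · 1 + 0
gcd(899, 151) = 1.
Track Bezout coefficients alongside the remainders: start with r₀ = 899 = a·1 + b·0 (s = 1, t = 0) and r₁ = 151 = a·0 + b·1 (s = 0, t = 1); each new remainder r_{k+1} = r_{k-1} − q_k·r_k inherits s_{k+1} = s_{k-1} − q_k·s_k, t_{k+1} = t_{k-1} − q_k·t_k, so r_k = a·s_k + b·t_k at every step:
  q = 5: r = 144, s = 1 − 5·0 = 1, t = 0 − 5·1 = -5  (check: 899·1 + 151·(-5) = 144)
  q = 1: r = 7, s = 0 − 1·1 = -1, t = 1 − 1·(-5) = 6  (check: 899·(-1) + 151·6 = 7)
  q = 20: r = 4, s = 1 − 20·(-1) = 21, t = -5 − 20·6 = -125  (check: 899·21 + 151·(-125) = 4)
  q = 1: r = 3, s = -1 − 1·21 = -22, t = 6 − 1·(-125) = 131  (check: 899·(-22) + 151·131 = 3)
  q = 1: r = 1, s = 21 − 1·(-22) = 43, t = -125 − 1·131 = -256  (check: 899·43 + 151·(-256) = 1)
The row with r = 1 (the gcd) gives the Bezout coefficients s = 43, t = -256.
Result: 899 · (43) + 151 · (-256) = 1.

gcd(899, 151) = 1; s = 43, t = -256 (check: 899·43 + 151·(-256) = 1).


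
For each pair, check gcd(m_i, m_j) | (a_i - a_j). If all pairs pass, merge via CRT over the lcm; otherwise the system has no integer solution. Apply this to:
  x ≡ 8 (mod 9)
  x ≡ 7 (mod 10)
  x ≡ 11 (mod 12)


Moduli 9, 10, 12 are not pairwise coprime, so CRT works modulo lcm(m_i) when all pairwise compatibility conditions hold.
Pairwise compatibility: gcd(m_i, m_j) must divide a_i - a_j for every pair.
Merge one congruence at a time:
  Start: x ≡ 8 (mod 9).
  Combine with x ≡ 7 (mod 10): gcd(9, 10) = 1; 7 - 8 = -1, which IS divisible by 1, so compatible.
    Write x = 8 + 9·t and substitute into x ≡ 7 (mod 10): 9·t ≡ 7 − 8 = -1 (mod 10).
    Reduce coefficients mod 10: 9·t ≡ 9 (mod 10).
    The inverse of 9 mod 10 is 9 (since 9·9 = 81 = 8·10 + 1), so t ≡ 9·9 = 81 ≡ 1 (mod 10).
    Then x = 8 + 9·1 = 17, valid modulo lcm(9, 10) = 90: x ≡ 17 (mod 90).
  Combine with x ≡ 11 (mod 12): gcd(90, 12) = 6; 11 - 17 = -6, which IS divisible by 6, so compatible.
    Write x = 17 + 90·t and substitute into x ≡ 11 (mod 12): 90·t ≡ 11 − 17 = -6 (mod 12).
    Divide the congruence (and modulus) by g = 6: 15·t ≡ -1 (mod 2).
    Reduce coefficients mod 2: 1·t ≡ 1 (mod 2).
    So t ≡ 1 (mod 2).
    Then x = 17 + 90·1 = 107, valid modulo lcm(90, 12) = 180: x ≡ 107 (mod 180).
Verify: 107 mod 9 = 8, 107 mod 10 = 7, 107 mod 12 = 11.

x ≡ 107 (mod 180).


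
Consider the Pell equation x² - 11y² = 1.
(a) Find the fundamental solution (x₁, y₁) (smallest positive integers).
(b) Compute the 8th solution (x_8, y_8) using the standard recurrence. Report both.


Step 1: Find the fundamental solution (x₁, y₁) of x² - 11y² = 1.
  Expand √11 as a continued fraction. a₀ = ⌊√11⌋ = 3; iterate m_{k+1} = d_k·a_k − m_k, d_{k+1} = (11 − m_{k+1}²)/d_k, a_{k+1} = ⌊(a₀ + m_{k+1})/d_{k+1}⌋ (starting m₀ = 0, d₀ = 1), with convergents p_k = a_k·p_{k-1} + p_{k-2}, q_k = a_k·q_{k-1} + q_{k-2} (p₋₁ = 1, q₋₁ = 0):
  k = 0: a₀ = 3; p₀/q₀ = 3/1; p₀² − 11·q₀² = 9 − 11 = -2.
  k = 1: m = 3, d = 2, a = ⌊(3 + 3)/2⌋ = 3; p/q = (3·3 + 1)/(3·1 + 0) = 10/3; p² − 11·q² = 100 − 99 = 1.
  The first convergent with p² − 11·q² = 1 gives the fundamental solution (x₁, y₁) = (10, 3).
Step 2: Apply the recurrence (x_{n+1}, y_{n+1}) = (x₁x_n + 11y₁y_n, x₁y_n + y₁x_n) repeatedly.
  From (x_1, y_1) = (10, 3): x_2 = 10·10 + 11·3·3 = 199; y_2 = 10·3 + 3·10 = 60.
  From (x_2, y_2) = (199, 60): x_3 = 10·199 + 11·3·60 = 3970; y_3 = 10·60 + 3·199 = 1197.
  From (x_3, y_3) = (3970, 1197): x_4 = 10·3970 + 11·3·1197 = 79201; y_4 = 10·1197 + 3·3970 = 23880.
  From (x_4, y_4) = (79201, 23880): x_5 = 10·79201 + 11·3·23880 = 1580050; y_5 = 10·23880 + 3·79201 = 476403.
  From (x_5, y_5) = (1580050, 476403): x_6 = 10·1580050 + 11·3·476403 = 31521799; y_6 = 10·476403 + 3·1580050 = 9504180.
  From (x_6, y_6) = (31521799, 9504180): x_7 = 10·31521799 + 11·3·9504180 = 628855930; y_7 = 10·9504180 + 3·31521799 = 189607197.
  From (x_7, y_7) = (628855930, 189607197): x_8 = 10·628855930 + 11·3·189607197 = 12545596801; y_8 = 10·189607197 + 3·628855930 = 3782639760.
Step 3: Verify x_8² - 11·y_8² = 157391999093261433601 - 157391999093261433600 = 1 (should be 1). ✓

(x_1, y_1) = (10, 3); (x_8, y_8) = (12545596801, 3782639760).


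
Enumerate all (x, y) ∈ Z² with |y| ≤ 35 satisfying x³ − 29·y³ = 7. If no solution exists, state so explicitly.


The equation is x³ - 29y³ = 7. For fixed y, x³ = 29·y³ + 7, so a solution requires the RHS to be a perfect cube.
Strategy: iterate y from -35 to 35, compute RHS = 29·y³ + 7, and check whether it is a (positive or negative) perfect cube.
Check small values of y:
  y = 0: RHS = 7 is not a perfect cube.
  y = 1: RHS = 36 is not a perfect cube.
  y = -1: RHS = -22 is not a perfect cube.
  y = 2: RHS = 239 is not a perfect cube.
  y = -2: RHS = -225 is not a perfect cube.
  y = 3: RHS = 790 is not a perfect cube.
  y = -3: RHS = -776 is not a perfect cube.
Continuing the search up to |y| = 35 finds no solutions either.
No (x, y) in the scanned range satisfies the equation.

No integer solutions with |y| ≤ 35.


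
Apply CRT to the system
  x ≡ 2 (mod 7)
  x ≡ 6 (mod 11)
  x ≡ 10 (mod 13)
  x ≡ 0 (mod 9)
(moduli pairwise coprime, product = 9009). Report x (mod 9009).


Product of moduli M = 7 · 11 · 13 · 9 = 9009.
Merge one congruence at a time:
  Start: x ≡ 2 (mod 7).
  Combine with x ≡ 6 (mod 11); new modulus lcm = 77.
    Write x = 2 + 7·t and substitute into x ≡ 6 (mod 11): 7·t ≡ 6 − 2 = 4 (mod 11).
    The inverse of 7 mod 11 is 8 (since 7·8 = 56 = 5·11 + 1), so t ≡ 8·4 = 32 ≡ 10 (mod 11).
    Then x = 2 + 7·10 = 72, valid modulo lcm(7, 11) = 77: x ≡ 72 (mod 77).
  Combine with x ≡ 10 (mod 13); new modulus lcm = 1001.
    Write x = 72 + 77·t and substitute into x ≡ 10 (mod 13): 77·t ≡ 10 − 72 = -62 (mod 13).
    Reduce coefficients mod 13: 12·t ≡ 3 (mod 13).
    The inverse of 12 mod 13 is 12 (since 12·12 = 144 = 11·13 + 1), so t ≡ 12·3 = 36 ≡ 10 (mod 13).
    Then x = 72 + 77·10 = 842, valid modulo lcm(77, 13) = 1001: x ≡ 842 (mod 1001).
  Combine with x ≡ 0 (mod 9); new modulus lcm = 9009.
    Write x = 842 + 1001·t and substitute into x ≡ 0 (mod 9): 1001·t ≡ 0 − 842 = -842 (mod 9).
    Reduce coefficients mod 9: 2·t ≡ 4 (mod 9).
    The inverse of 2 mod 9 is 5 (since 2·5 = 10 = 1·9 + 1), so t ≡ 5·4 = 20 ≡ 2 (mod 9).
    Then x = 842 + 1001·2 = 2844, valid modulo lcm(1001, 9) = 9009: x ≡ 2844 (mod 9009).
Verify against each original: 2844 mod 7 = 2, 2844 mod 11 = 6, 2844 mod 13 = 10, 2844 mod 9 = 0.

x ≡ 2844 (mod 9009).


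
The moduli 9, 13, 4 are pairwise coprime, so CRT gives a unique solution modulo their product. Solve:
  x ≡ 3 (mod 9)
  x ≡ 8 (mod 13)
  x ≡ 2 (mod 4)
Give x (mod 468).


Moduli 9, 13, 4 are pairwise coprime; by CRT there is a unique solution modulo M = 9 · 13 · 4 = 468.
Solve pairwise, accumulating the modulus:
  Start with x ≡ 3 (mod 9).
  Combine with x ≡ 8 (mod 13): since gcd(9, 13) = 1, we get a unique residue mod 117.
    Write x = 3 + 9·t and substitute into x ≡ 8 (mod 13): 9·t ≡ 8 − 3 = 5 (mod 13).
    The inverse of 9 mod 13 is 3 (since 9·3 = 27 = 2·13 + 1), so t ≡ 3·5 = 15 ≡ 2 (mod 13).
    Then x = 3 + 9·2 = 21, valid modulo lcm(9, 13) = 117: x ≡ 21 (mod 117).
  Combine with x ≡ 2 (mod 4): since gcd(117, 4) = 1, we get a unique residue mod 468.
    Write x = 21 + 117·t and substitute into x ≡ 2 (mod 4): 117·t ≡ 2 − 21 = -19 (mod 4).
    Reduce coefficients mod 4: 1·t ≡ 1 (mod 4).
    So t ≡ 1 (mod 4).
    Then x = 21 + 117·1 = 138, valid modulo lcm(117, 4) = 468: x ≡ 138 (mod 468).
Verify: 138 mod 9 = 3 ✓, 138 mod 13 = 8 ✓, 138 mod 4 = 2 ✓.

x ≡ 138 (mod 468).


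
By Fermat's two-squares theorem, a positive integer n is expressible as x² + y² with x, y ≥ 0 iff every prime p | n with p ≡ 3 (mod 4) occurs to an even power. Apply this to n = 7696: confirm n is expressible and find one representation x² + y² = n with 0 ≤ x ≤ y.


Step 1: Factor n = 7696 = 2^4 · 13 · 37.
Step 2: Check the mod-4 condition on each prime factor: 2 = 2 (special); 13 ≡ 1 (mod 4), exponent 1; 37 ≡ 1 (mod 4), exponent 1.
All primes ≡ 3 (mod 4) appear to even exponent (or don't appear), so by the two-squares theorem n IS expressible as a sum of two squares.
Step 3: Build a representation. Group n = k² · m with k = 4 and m = 13 · 37 = 481 (a product of primes ≡ 1 (mod 4)); a representation of m scales to one of n via (k·x)² + (k·y)² = k²(x² + y²). Each prime p ≡ 1 (mod 4) is itself a sum of two squares; find a² by testing p − a² for a perfect square:
  13: 13 − 1² = 12, 13 − 2² = 9 = 3² ⇒ 13 = 2² + 3².
  37: 37 − 1² = 36 = 6² ⇒ 37 = 1² + 6².
  Combine using the Brahmagupta–Fibonacci identity (a² + b²)(c² + d²) = (ac − bd)² + (ad + bc)² = (ac + bd)² + (ad − bc)²:
  13 · 37 = 481: from (2² + 3²)(1² + 6²), take (2·1 − 3·6, 2·6 + 3·1) = (2 − 18, 12 + 3) = (-16, 15); dropping signs (only squares matter) gives (16, 15); check 16² + 15² = 256 + 225 = 481 ✓.
  Scale by k = 4: (4·16, 4·15) = (64, 60).
Step 4: Order so x ≤ y and verify: 60² + 64² = 3600 + 4096 = 7696 = n. ✓

n = 7696 = 60² + 64² (one valid representation with x ≤ y).


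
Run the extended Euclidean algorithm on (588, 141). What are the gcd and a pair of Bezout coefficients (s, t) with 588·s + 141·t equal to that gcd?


Euclidean algorithm on (588, 141) — divide until remainder is 0:
  588 = 4 · 141 + 24
  141 = 5 · 24 + 21
  24 = 1 · 21 + 3
  21 = 7 · 3 + 0
gcd(588, 141) = 3.
Track Bezout coefficients alongside the remainders: start with r₀ = 588 = a·1 + b·0 (s = 1, t = 0) and r₁ = 141 = a·0 + b·1 (s = 0, t = 1); each new remainder r_{k+1} = r_{k-1} − q_k·r_k inherits s_{k+1} = s_{k-1} − q_k·s_k, t_{k+1} = t_{k-1} − q_k·t_k, so r_k = a·s_k + b·t_k at every step:
  q = 4: r = 24, s = 1 − 4·0 = 1, t = 0 − 4·1 = -4  (check: 588·1 + 141·(-4) = 24)
  q = 5: r = 21, s = 0 − 5·1 = -5, t = 1 − 5·(-4) = 21  (check: 588·(-5) + 141·21 = 21)
  q = 1: r = 3, s = 1 − 1·(-5) = 6, t = -4 − 1·21 = -25  (check: 588·6 + 141·(-25) = 3)
The row with r = 3 (the gcd) gives the Bezout coefficients s = 6, t = -25.
Result: 588 · (6) + 141 · (-25) = 3.

gcd(588, 141) = 3; s = 6, t = -25 (check: 588·6 + 141·(-25) = 3).


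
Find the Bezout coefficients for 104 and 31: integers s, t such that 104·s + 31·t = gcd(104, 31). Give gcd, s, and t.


Euclidean algorithm on (104, 31) — divide until remainder is 0:
  104 = 3 · 31 + 11
  31 = 2 · 11 + 9
  11 = 1 · 9 + 2
  9 = 4 · 2 + 1
  2 = 2 · 1 + 0
gcd(104, 31) = 1.
Track Bezout coefficients alongside the remainders: start with r₀ = 104 = a·1 + b·0 (s = 1, t = 0) and r₁ = 31 = a·0 + b·1 (s = 0, t = 1); each new remainder r_{k+1} = r_{k-1} − q_k·r_k inherits s_{k+1} = s_{k-1} − q_k·s_k, t_{k+1} = t_{k-1} − q_k·t_k, so r_k = a·s_k + b·t_k at every step:
  q = 3: r = 11, s = 1 − 3·0 = 1, t = 0 − 3·1 = -3  (check: 104·1 + 31·(-3) = 11)
  q = 2: r = 9, s = 0 − 2·1 = -2, t = 1 − 2·(-3) = 7  (check: 104·(-2) + 31·7 = 9)
  q = 1: r = 2, s = 1 − 1·(-2) = 3, t = -3 − 1·7 = -10  (check: 104·3 + 31·(-10) = 2)
  q = 4: r = 1, s = -2 − 4·3 = -14, t = 7 − 4·(-10) = 47  (check: 104·(-14) + 31·47 = 1)
The row with r = 1 (the gcd) gives the Bezout coefficients s = -14, t = 47.
Result: 104 · (-14) + 31 · (47) = 1.

gcd(104, 31) = 1; s = -14, t = 47 (check: 104·(-14) + 31·47 = 1).


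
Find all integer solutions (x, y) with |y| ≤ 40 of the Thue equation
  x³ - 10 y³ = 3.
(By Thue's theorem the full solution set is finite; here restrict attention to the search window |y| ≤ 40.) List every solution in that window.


The equation is x³ - 10y³ = 3. For fixed y, x³ = 10·y³ + 3, so a solution requires the RHS to be a perfect cube.
Strategy: iterate y from -40 to 40, compute RHS = 10·y³ + 3, and check whether it is a (positive or negative) perfect cube.
Check small values of y:
  y = 0: RHS = 3 is not a perfect cube.
  y = 1: RHS = 13 is not a perfect cube.
  y = -1: RHS = -7 is not a perfect cube.
  y = 2: RHS = 83 is not a perfect cube.
  y = -2: RHS = -77 is not a perfect cube.
  y = 3: RHS = 273 is not a perfect cube.
  y = -3: RHS = -267 is not a perfect cube.
Continuing the search up to |y| = 40 finds no solutions either.
No (x, y) in the scanned range satisfies the equation.

No integer solutions with |y| ≤ 40.


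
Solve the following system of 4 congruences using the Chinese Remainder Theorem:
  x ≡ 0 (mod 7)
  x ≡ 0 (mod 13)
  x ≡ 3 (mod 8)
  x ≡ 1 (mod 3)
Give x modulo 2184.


Product of moduli M = 7 · 13 · 8 · 3 = 2184.
Merge one congruence at a time:
  Start: x ≡ 0 (mod 7).
  Combine with x ≡ 0 (mod 13); new modulus lcm = 91.
    Write x = 0 + 7·t and substitute into x ≡ 0 (mod 13): 7·t ≡ 0 − 0 = 0 (mod 13).
    The inverse of 7 mod 13 is 2 (since 7·2 = 14 = 1·13 + 1), so t ≡ 2·0 = 0 ≡ 0 (mod 13).
    Then x = 0 + 7·0 = 0, valid modulo lcm(7, 13) = 91: x ≡ 0 (mod 91).
  Combine with x ≡ 3 (mod 8); new modulus lcm = 728.
    Write x = 0 + 91·t and substitute into x ≡ 3 (mod 8): 91·t ≡ 3 − 0 = 3 (mod 8).
    Reduce coefficients mod 8: 3·t ≡ 3 (mod 8).
    The inverse of 3 mod 8 is 3 (since 3·3 = 9 = 1·8 + 1), so t ≡ 3·3 = 9 ≡ 1 (mod 8).
    Then x = 0 + 91·1 = 91, valid modulo lcm(91, 8) = 728: x ≡ 91 (mod 728).
  Combine with x ≡ 1 (mod 3); new modulus lcm = 2184.
    Write x = 91 + 728·t and substitute into x ≡ 1 (mod 3): 728·t ≡ 1 − 91 = -90 (mod 3).
    Reduce coefficients mod 3: 2·t ≡ 0 (mod 3).
    The inverse of 2 mod 3 is 2 (since 2·2 = 4 = 1·3 + 1), so t ≡ 2·0 = 0 ≡ 0 (mod 3).
    Then x = 91 + 728·0 = 91, valid modulo lcm(728, 3) = 2184: x ≡ 91 (mod 2184).
Verify against each original: 91 mod 7 = 0, 91 mod 13 = 0, 91 mod 8 = 3, 91 mod 3 = 1.

x ≡ 91 (mod 2184).


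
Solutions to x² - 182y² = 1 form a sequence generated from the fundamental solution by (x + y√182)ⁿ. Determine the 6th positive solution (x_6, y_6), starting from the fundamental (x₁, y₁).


Step 1: Find the fundamental solution (x₁, y₁) of x² - 182y² = 1.
  Expand √182 as a continued fraction. a₀ = ⌊√182⌋ = 13; iterate m_{k+1} = d_k·a_k − m_k, d_{k+1} = (182 − m_{k+1}²)/d_k, a_{k+1} = ⌊(a₀ + m_{k+1})/d_{k+1}⌋ (starting m₀ = 0, d₀ = 1), with convergents p_k = a_k·p_{k-1} + p_{k-2}, q_k = a_k·q_{k-1} + q_{k-2} (p₋₁ = 1, q₋₁ = 0):
  k = 0: a₀ = 13; p₀/q₀ = 13/1; p₀² − 182·q₀² = 169 − 182 = -13.
  k = 1: m = 13, d = 13, a = ⌊(13 + 13)/13⌋ = 2; p/q = (2·13 + 1)/(2·1 + 0) = 27/2; p² − 182·q² = 729 − 728 = 1.
  The first convergent with p² − 182·q² = 1 gives the fundamental solution (x₁, y₁) = (27, 2).
Step 2: Apply the recurrence (x_{n+1}, y_{n+1}) = (x₁x_n + 182y₁y_n, x₁y_n + y₁x_n) repeatedly.
  From (x_1, y_1) = (27, 2): x_2 = 27·27 + 182·2·2 = 1457; y_2 = 27·2 + 2·27 = 108.
  From (x_2, y_2) = (1457, 108): x_3 = 27·1457 + 182·2·108 = 78651; y_3 = 27·108 + 2·1457 = 5830.
  From (x_3, y_3) = (78651, 5830): x_4 = 27·78651 + 182·2·5830 = 4245697; y_4 = 27·5830 + 2·78651 = 314712.
  From (x_4, y_4) = (4245697, 314712): x_5 = 27·4245697 + 182·2·314712 = 229188987; y_5 = 27·314712 + 2·4245697 = 16988618.
  From (x_5, y_5) = (229188987, 16988618): x_6 = 27·229188987 + 182·2·16988618 = 12371959601; y_6 = 27·16988618 + 2·229188987 = 917070660.
Step 3: Verify x_6² - 182·y_6² = 153065384368776079201 - 153065384368776079200 = 1 (should be 1). ✓

(x_1, y_1) = (27, 2); (x_6, y_6) = (12371959601, 917070660).


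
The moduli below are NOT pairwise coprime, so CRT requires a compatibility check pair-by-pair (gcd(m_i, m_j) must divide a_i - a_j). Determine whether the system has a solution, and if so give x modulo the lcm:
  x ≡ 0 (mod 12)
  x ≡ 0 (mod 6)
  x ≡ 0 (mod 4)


Moduli 12, 6, 4 are not pairwise coprime, so CRT works modulo lcm(m_i) when all pairwise compatibility conditions hold.
Pairwise compatibility: gcd(m_i, m_j) must divide a_i - a_j for every pair.
Merge one congruence at a time:
  Start: x ≡ 0 (mod 12).
  Combine with x ≡ 0 (mod 6): gcd(12, 6) = 6; 0 - 0 = 0, which IS divisible by 6, so compatible.
    Write x = 0 + 12·t and substitute into x ≡ 0 (mod 6): 12·t ≡ 0 − 0 = 0 (mod 6).
    Divide the congruence (and modulus) by g = 6: 2·t ≡ 0 (mod 1).
    Modulo 1 every t works; take t = 0.
    Then x = 0 + 12·0 = 0, valid modulo lcm(12, 6) = 12: x ≡ 0 (mod 12).
  Combine with x ≡ 0 (mod 4): gcd(12, 4) = 4; 0 - 0 = 0, which IS divisible by 4, so compatible.
    Write x = 0 + 12·t and substitute into x ≡ 0 (mod 4): 12·t ≡ 0 − 0 = 0 (mod 4).
    Divide the congruence (and modulus) by g = 4: 3·t ≡ 0 (mod 1).
    Modulo 1 every t works; take t = 0.
    Then x = 0 + 12·0 = 0, valid modulo lcm(12, 4) = 12: x ≡ 0 (mod 12).
Verify: 0 mod 12 = 0, 0 mod 6 = 0, 0 mod 4 = 0.

x ≡ 0 (mod 12).


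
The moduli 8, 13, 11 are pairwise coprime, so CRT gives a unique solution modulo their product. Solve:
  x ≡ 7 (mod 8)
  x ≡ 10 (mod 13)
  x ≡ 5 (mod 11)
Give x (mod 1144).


Moduli 8, 13, 11 are pairwise coprime; by CRT there is a unique solution modulo M = 8 · 13 · 11 = 1144.
Solve pairwise, accumulating the modulus:
  Start with x ≡ 7 (mod 8).
  Combine with x ≡ 10 (mod 13): since gcd(8, 13) = 1, we get a unique residue mod 104.
    Write x = 7 + 8·t and substitute into x ≡ 10 (mod 13): 8·t ≡ 10 − 7 = 3 (mod 13).
    The inverse of 8 mod 13 is 5 (since 8·5 = 40 = 3·13 + 1), so t ≡ 5·3 = 15 ≡ 2 (mod 13).
    Then x = 7 + 8·2 = 23, valid modulo lcm(8, 13) = 104: x ≡ 23 (mod 104).
  Combine with x ≡ 5 (mod 11): since gcd(104, 11) = 1, we get a unique residue mod 1144.
    Write x = 23 + 104·t and substitute into x ≡ 5 (mod 11): 104·t ≡ 5 − 23 = -18 (mod 11).
    Reduce coefficients mod 11: 5·t ≡ 4 (mod 11).
    The inverse of 5 mod 11 is 9 (since 5·9 = 45 = 4·11 + 1), so t ≡ 9·4 = 36 ≡ 3 (mod 11).
    Then x = 23 + 104·3 = 335, valid modulo lcm(104, 11) = 1144: x ≡ 335 (mod 1144).
Verify: 335 mod 8 = 7 ✓, 335 mod 13 = 10 ✓, 335 mod 11 = 5 ✓.

x ≡ 335 (mod 1144).


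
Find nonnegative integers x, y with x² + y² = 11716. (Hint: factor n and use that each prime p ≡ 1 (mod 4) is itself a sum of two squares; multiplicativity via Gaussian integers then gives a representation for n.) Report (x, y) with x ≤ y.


Step 1: Factor n = 11716 = 2^2 · 29 · 101.
Step 2: Check the mod-4 condition on each prime factor: 2 = 2 (special); 29 ≡ 1 (mod 4), exponent 1; 101 ≡ 1 (mod 4), exponent 1.
All primes ≡ 3 (mod 4) appear to even exponent (or don't appear), so by the two-squares theorem n IS expressible as a sum of two squares.
Step 3: Build a representation. Group n = k² · m with k = 2 and m = 29 · 101 = 2929 (a product of primes ≡ 1 (mod 4)); a representation of m scales to one of n via (k·x)² + (k·y)² = k²(x² + y²). Each prime p ≡ 1 (mod 4) is itself a sum of two squares; find a² by testing p − a² for a perfect square:
  29: 29 − 1² = 28, 29 − 2² = 25 = 5² ⇒ 29 = 2² + 5².
  101: 101 − 1² = 100 = 10² ⇒ 101 = 1² + 10².
  Combine using the Brahmagupta–Fibonacci identity (a² + b²)(c² + d²) = (ac − bd)² + (ad + bc)² = (ac + bd)² + (ad − bc)²:
  29 · 101 = 2929: from (2² + 5²)(1² + 10²), take (2·1 − 5·10, 2·10 + 5·1) = (2 − 50, 20 + 5) = (-48, 25); dropping signs (only squares matter) gives (48, 25); check 48² + 25² = 2304 + 625 = 2929 ✓.
  Scale by k = 2: (2·48, 2·25) = (96, 50).
Step 4: Order so x ≤ y and verify: 50² + 96² = 2500 + 9216 = 11716 = n. ✓

n = 11716 = 50² + 96² (one valid representation with x ≤ y).


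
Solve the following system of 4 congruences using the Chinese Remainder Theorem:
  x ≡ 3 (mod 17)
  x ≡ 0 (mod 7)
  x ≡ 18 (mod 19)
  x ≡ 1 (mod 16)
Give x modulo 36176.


Product of moduli M = 17 · 7 · 19 · 16 = 36176.
Merge one congruence at a time:
  Start: x ≡ 3 (mod 17).
  Combine with x ≡ 0 (mod 7); new modulus lcm = 119.
    Write x = 3 + 17·t and substitute into x ≡ 0 (mod 7): 17·t ≡ 0 − 3 = -3 (mod 7).
    Reduce coefficients mod 7: 3·t ≡ 4 (mod 7).
    The inverse of 3 mod 7 is 5 (since 3·5 = 15 = 2·7 + 1), so t ≡ 5·4 = 20 ≡ 6 (mod 7).
    Then x = 3 + 17·6 = 105, valid modulo lcm(17, 7) = 119: x ≡ 105 (mod 119).
  Combine with x ≡ 18 (mod 19); new modulus lcm = 2261.
    Write x = 105 + 119·t and substitute into x ≡ 18 (mod 19): 119·t ≡ 18 − 105 = -87 (mod 19).
    Reduce coefficients mod 19: 5·t ≡ 8 (mod 19).
    The inverse of 5 mod 19 is 4 (since 5·4 = 20 = 1·19 + 1), so t ≡ 4·8 = 32 ≡ 13 (mod 19).
    Then x = 105 + 119·13 = 1652, valid modulo lcm(119, 19) = 2261: x ≡ 1652 (mod 2261).
  Combine with x ≡ 1 (mod 16); new modulus lcm = 36176.
    Write x = 1652 + 2261·t and substitute into x ≡ 1 (mod 16): 2261·t ≡ 1 − 1652 = -1651 (mod 16).
    Reduce coefficients mod 16: 5·t ≡ 13 (mod 16).
    The inverse of 5 mod 16 is 13 (since 5·13 = 65 = 4·16 + 1), so t ≡ 13·13 = 169 ≡ 9 (mod 16).
    Then x = 1652 + 2261·9 = 22001, valid modulo lcm(2261, 16) = 36176: x ≡ 22001 (mod 36176).
Verify against each original: 22001 mod 17 = 3, 22001 mod 7 = 0, 22001 mod 19 = 18, 22001 mod 16 = 1.

x ≡ 22001 (mod 36176).


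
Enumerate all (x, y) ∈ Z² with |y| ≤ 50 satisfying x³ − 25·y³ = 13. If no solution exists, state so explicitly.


The equation is x³ - 25y³ = 13. For fixed y, x³ = 25·y³ + 13, so a solution requires the RHS to be a perfect cube.
Strategy: iterate y from -50 to 50, compute RHS = 25·y³ + 13, and check whether it is a (positive or negative) perfect cube.
Check small values of y:
  y = 0: RHS = 13 is not a perfect cube.
  y = 1: RHS = 38 is not a perfect cube.
  y = -1: RHS = -12 is not a perfect cube.
  y = 2: RHS = 213 is not a perfect cube.
  y = -2: RHS = -187 is not a perfect cube.
  y = 3: RHS = 688 is not a perfect cube.
  y = -3: RHS = -662 is not a perfect cube.
Continuing the search up to |y| = 50 finds no solutions either.
No (x, y) in the scanned range satisfies the equation.

No integer solutions with |y| ≤ 50.


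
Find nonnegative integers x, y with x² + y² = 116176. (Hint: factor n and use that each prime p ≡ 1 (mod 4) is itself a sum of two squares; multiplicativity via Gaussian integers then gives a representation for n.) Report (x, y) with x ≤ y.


Step 1: Factor n = 116176 = 2^4 · 53 · 137.
Step 2: Check the mod-4 condition on each prime factor: 2 = 2 (special); 53 ≡ 1 (mod 4), exponent 1; 137 ≡ 1 (mod 4), exponent 1.
All primes ≡ 3 (mod 4) appear to even exponent (or don't appear), so by the two-squares theorem n IS expressible as a sum of two squares.
Step 3: Build a representation. Group n = k² · m with k = 4 and m = 53 · 137 = 7261 (a product of primes ≡ 1 (mod 4)); a representation of m scales to one of n via (k·x)² + (k·y)² = k²(x² + y²). Each prime p ≡ 1 (mod 4) is itself a sum of two squares; find a² by testing p − a² for a perfect square:
  53: 53 − 1² = 52, 53 − 2² = 49 = 7² ⇒ 53 = 2² + 7².
  137: 137 − 1² = 136, 137 − 2² = 133, 137 − 3² = 128, 137 − 4² = 121 = 11² ⇒ 137 = 4² + 11².
  Combine using the Brahmagupta–Fibonacci identity (a² + b²)(c² + d²) = (ac − bd)² + (ad + bc)² = (ac + bd)² + (ad − bc)²:
  53 · 137 = 7261: from (2² + 7²)(4² + 11²), take (2·4 − 7·11, 2·11 + 7·4) = (8 − 77, 22 + 28) = (-69, 50); dropping signs (only squares matter) gives (69, 50); check 69² + 50² = 4761 + 2500 = 7261 ✓.
  Scale by k = 4: (4·69, 4·50) = (276, 200).
Step 4: Order so x ≤ y and verify: 200² + 276² = 40000 + 76176 = 116176 = n. ✓

n = 116176 = 200² + 276² (one valid representation with x ≤ y).


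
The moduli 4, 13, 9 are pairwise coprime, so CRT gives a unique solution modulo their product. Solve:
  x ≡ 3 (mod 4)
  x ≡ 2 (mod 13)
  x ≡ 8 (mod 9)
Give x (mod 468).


Moduli 4, 13, 9 are pairwise coprime; by CRT there is a unique solution modulo M = 4 · 13 · 9 = 468.
Solve pairwise, accumulating the modulus:
  Start with x ≡ 3 (mod 4).
  Combine with x ≡ 2 (mod 13): since gcd(4, 13) = 1, we get a unique residue mod 52.
    Write x = 3 + 4·t and substitute into x ≡ 2 (mod 13): 4·t ≡ 2 − 3 = -1 (mod 13).
    Reduce coefficients mod 13: 4·t ≡ 12 (mod 13).
    The inverse of 4 mod 13 is 10 (since 4·10 = 40 = 3·13 + 1), so t ≡ 10·12 = 120 ≡ 3 (mod 13).
    Then x = 3 + 4·3 = 15, valid modulo lcm(4, 13) = 52: x ≡ 15 (mod 52).
  Combine with x ≡ 8 (mod 9): since gcd(52, 9) = 1, we get a unique residue mod 468.
    Write x = 15 + 52·t and substitute into x ≡ 8 (mod 9): 52·t ≡ 8 − 15 = -7 (mod 9).
    Reduce coefficients mod 9: 7·t ≡ 2 (mod 9).
    The inverse of 7 mod 9 is 4 (since 7·4 = 28 = 3·9 + 1), so t ≡ 4·2 = 8 ≡ 8 (mod 9).
    Then x = 15 + 52·8 = 431, valid modulo lcm(52, 9) = 468: x ≡ 431 (mod 468).
Verify: 431 mod 4 = 3 ✓, 431 mod 13 = 2 ✓, 431 mod 9 = 8 ✓.

x ≡ 431 (mod 468).


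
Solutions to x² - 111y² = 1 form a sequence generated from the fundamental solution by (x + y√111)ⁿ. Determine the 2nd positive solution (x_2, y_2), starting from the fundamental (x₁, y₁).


Step 1: Find the fundamental solution (x₁, y₁) of x² - 111y² = 1.
  Expand √111 as a continued fraction. a₀ = ⌊√111⌋ = 10; iterate m_{k+1} = d_k·a_k − m_k, d_{k+1} = (111 − m_{k+1}²)/d_k, a_{k+1} = ⌊(a₀ + m_{k+1})/d_{k+1}⌋ (starting m₀ = 0, d₀ = 1), with convergents p_k = a_k·p_{k-1} + p_{k-2}, q_k = a_k·q_{k-1} + q_{k-2} (p₋₁ = 1, q₋₁ = 0):
  k = 0: a₀ = 10; p₀/q₀ = 10/1; p₀² − 111·q₀² = 100 − 111 = -11.
  k = 1: m = 10, d = 11, a = ⌊(10 + 10)/11⌋ = 1; p/q = (1·10 + 1)/(1·1 + 0) = 11/1; p² − 111·q² = 121 − 111 = 10.
  k = 2: m = 1, d = 10, a = ⌊(10 + 1)/10⌋ = 1; p/q = (1·11 + 10)/(1·1 + 1) = 21/2; p² − 111·q² = 441 − 444 = -3.
  k = 3: m = 9, d = 3, a = ⌊(10 + 9)/3⌋ = 6; p/q = (6·21 + 11)/(6·2 + 1) = 137/13; p² − 111·q² = 18769 − 18759 = 10.
  k = 4: m = 9, d = 10, a = ⌊(10 + 9)/10⌋ = 1; p/q = (1·137 + 21)/(1·13 + 2) = 158/15; p² − 111·q² = 24964 − 24975 = -11.
  k = 5: m = 1, d = 11, a = ⌊(10 + 1)/11⌋ = 1; p/q = (1·158 + 137)/(1·15 + 13) = 295/28; p² − 111·q² = 87025 − 87024 = 1.
  The first convergent with p² − 111·q² = 1 gives the fundamental solution (x₁, y₁) = (295, 28).
Step 2: Apply the recurrence (x_{n+1}, y_{n+1}) = (x₁x_n + 111y₁y_n, x₁y_n + y₁x_n) repeatedly.
  From (x_1, y_1) = (295, 28): x_2 = 295·295 + 111·28·28 = 174049; y_2 = 295·28 + 28·295 = 16520.
Step 3: Verify x_2² - 111·y_2² = 30293054401 - 30293054400 = 1 (should be 1). ✓

(x_1, y_1) = (295, 28); (x_2, y_2) = (174049, 16520).
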